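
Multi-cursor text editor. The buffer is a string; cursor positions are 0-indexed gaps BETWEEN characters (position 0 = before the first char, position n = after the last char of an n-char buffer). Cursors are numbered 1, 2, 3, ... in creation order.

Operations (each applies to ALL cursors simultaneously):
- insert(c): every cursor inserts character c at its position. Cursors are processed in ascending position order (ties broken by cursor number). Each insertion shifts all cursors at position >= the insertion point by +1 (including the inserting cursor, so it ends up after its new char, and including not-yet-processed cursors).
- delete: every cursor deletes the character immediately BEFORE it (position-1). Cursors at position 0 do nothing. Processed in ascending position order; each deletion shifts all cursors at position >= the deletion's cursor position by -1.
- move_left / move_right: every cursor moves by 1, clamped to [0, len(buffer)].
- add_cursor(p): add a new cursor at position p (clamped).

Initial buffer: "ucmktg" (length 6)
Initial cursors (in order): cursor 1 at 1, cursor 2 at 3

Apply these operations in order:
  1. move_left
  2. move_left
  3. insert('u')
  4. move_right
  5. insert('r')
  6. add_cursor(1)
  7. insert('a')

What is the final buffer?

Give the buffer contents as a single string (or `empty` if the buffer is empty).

Answer: uauraucramktg

Derivation:
After op 1 (move_left): buffer="ucmktg" (len 6), cursors c1@0 c2@2, authorship ......
After op 2 (move_left): buffer="ucmktg" (len 6), cursors c1@0 c2@1, authorship ......
After op 3 (insert('u')): buffer="uuucmktg" (len 8), cursors c1@1 c2@3, authorship 1.2.....
After op 4 (move_right): buffer="uuucmktg" (len 8), cursors c1@2 c2@4, authorship 1.2.....
After op 5 (insert('r')): buffer="uurucrmktg" (len 10), cursors c1@3 c2@6, authorship 1.12.2....
After op 6 (add_cursor(1)): buffer="uurucrmktg" (len 10), cursors c3@1 c1@3 c2@6, authorship 1.12.2....
After op 7 (insert('a')): buffer="uauraucramktg" (len 13), cursors c3@2 c1@5 c2@9, authorship 13.112.22....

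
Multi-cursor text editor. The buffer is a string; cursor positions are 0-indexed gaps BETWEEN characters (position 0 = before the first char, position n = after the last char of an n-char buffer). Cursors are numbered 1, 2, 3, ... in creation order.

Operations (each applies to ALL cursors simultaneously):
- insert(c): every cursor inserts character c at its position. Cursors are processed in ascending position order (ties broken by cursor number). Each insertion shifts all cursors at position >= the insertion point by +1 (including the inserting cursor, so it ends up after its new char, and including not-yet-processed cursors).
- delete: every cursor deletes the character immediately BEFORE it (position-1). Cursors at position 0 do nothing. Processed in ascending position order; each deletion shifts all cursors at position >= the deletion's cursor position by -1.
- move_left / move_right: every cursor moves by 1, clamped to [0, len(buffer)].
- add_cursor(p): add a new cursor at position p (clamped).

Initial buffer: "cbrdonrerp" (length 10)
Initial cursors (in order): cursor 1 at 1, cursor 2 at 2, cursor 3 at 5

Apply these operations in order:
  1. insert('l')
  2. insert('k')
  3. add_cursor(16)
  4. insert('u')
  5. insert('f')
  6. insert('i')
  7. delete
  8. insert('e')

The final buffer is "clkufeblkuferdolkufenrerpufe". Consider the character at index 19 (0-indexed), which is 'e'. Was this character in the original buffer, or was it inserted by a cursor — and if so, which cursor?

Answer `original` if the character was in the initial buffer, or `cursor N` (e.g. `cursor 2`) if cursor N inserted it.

After op 1 (insert('l')): buffer="clblrdolnrerp" (len 13), cursors c1@2 c2@4 c3@8, authorship .1.2...3.....
After op 2 (insert('k')): buffer="clkblkrdolknrerp" (len 16), cursors c1@3 c2@6 c3@11, authorship .11.22...33.....
After op 3 (add_cursor(16)): buffer="clkblkrdolknrerp" (len 16), cursors c1@3 c2@6 c3@11 c4@16, authorship .11.22...33.....
After op 4 (insert('u')): buffer="clkublkurdolkunrerpu" (len 20), cursors c1@4 c2@8 c3@14 c4@20, authorship .111.222...333.....4
After op 5 (insert('f')): buffer="clkufblkufrdolkufnrerpuf" (len 24), cursors c1@5 c2@10 c3@17 c4@24, authorship .1111.2222...3333.....44
After op 6 (insert('i')): buffer="clkufiblkufirdolkufinrerpufi" (len 28), cursors c1@6 c2@12 c3@20 c4@28, authorship .11111.22222...33333.....444
After op 7 (delete): buffer="clkufblkufrdolkufnrerpuf" (len 24), cursors c1@5 c2@10 c3@17 c4@24, authorship .1111.2222...3333.....44
After op 8 (insert('e')): buffer="clkufeblkuferdolkufenrerpufe" (len 28), cursors c1@6 c2@12 c3@20 c4@28, authorship .11111.22222...33333.....444
Authorship (.=original, N=cursor N): . 1 1 1 1 1 . 2 2 2 2 2 . . . 3 3 3 3 3 . . . . . 4 4 4
Index 19: author = 3

Answer: cursor 3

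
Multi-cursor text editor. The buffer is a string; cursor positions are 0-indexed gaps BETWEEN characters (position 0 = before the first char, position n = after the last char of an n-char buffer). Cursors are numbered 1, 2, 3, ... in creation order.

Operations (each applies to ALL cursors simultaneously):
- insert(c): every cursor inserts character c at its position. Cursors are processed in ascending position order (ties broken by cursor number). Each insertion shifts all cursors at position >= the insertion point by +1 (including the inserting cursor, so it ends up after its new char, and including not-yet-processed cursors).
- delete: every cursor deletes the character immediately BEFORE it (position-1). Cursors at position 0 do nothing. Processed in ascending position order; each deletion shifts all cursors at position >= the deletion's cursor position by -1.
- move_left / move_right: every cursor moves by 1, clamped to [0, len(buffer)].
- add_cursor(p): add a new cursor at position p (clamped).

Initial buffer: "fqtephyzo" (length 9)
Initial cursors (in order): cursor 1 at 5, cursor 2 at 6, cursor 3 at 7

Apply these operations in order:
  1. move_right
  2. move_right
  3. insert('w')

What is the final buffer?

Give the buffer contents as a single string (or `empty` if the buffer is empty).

Answer: fqtephywzwow

Derivation:
After op 1 (move_right): buffer="fqtephyzo" (len 9), cursors c1@6 c2@7 c3@8, authorship .........
After op 2 (move_right): buffer="fqtephyzo" (len 9), cursors c1@7 c2@8 c3@9, authorship .........
After op 3 (insert('w')): buffer="fqtephywzwow" (len 12), cursors c1@8 c2@10 c3@12, authorship .......1.2.3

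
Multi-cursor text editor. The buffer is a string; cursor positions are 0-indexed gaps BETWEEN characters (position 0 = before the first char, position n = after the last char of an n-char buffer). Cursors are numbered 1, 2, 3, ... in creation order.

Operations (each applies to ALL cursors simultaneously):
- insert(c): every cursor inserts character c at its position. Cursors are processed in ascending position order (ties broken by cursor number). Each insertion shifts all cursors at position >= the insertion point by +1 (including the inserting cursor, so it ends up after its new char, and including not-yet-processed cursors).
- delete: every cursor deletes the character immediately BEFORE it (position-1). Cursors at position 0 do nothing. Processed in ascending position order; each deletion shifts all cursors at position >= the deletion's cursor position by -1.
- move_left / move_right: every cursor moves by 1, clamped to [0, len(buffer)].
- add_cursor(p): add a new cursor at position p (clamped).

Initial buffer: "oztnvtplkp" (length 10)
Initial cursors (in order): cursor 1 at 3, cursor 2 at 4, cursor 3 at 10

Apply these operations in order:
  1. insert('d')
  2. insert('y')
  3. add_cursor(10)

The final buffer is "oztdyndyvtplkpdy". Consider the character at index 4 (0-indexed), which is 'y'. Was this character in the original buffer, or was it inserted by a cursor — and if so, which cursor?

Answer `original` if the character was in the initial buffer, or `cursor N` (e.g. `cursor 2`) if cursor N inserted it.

Answer: cursor 1

Derivation:
After op 1 (insert('d')): buffer="oztdndvtplkpd" (len 13), cursors c1@4 c2@6 c3@13, authorship ...1.2......3
After op 2 (insert('y')): buffer="oztdyndyvtplkpdy" (len 16), cursors c1@5 c2@8 c3@16, authorship ...11.22......33
After op 3 (add_cursor(10)): buffer="oztdyndyvtplkpdy" (len 16), cursors c1@5 c2@8 c4@10 c3@16, authorship ...11.22......33
Authorship (.=original, N=cursor N): . . . 1 1 . 2 2 . . . . . . 3 3
Index 4: author = 1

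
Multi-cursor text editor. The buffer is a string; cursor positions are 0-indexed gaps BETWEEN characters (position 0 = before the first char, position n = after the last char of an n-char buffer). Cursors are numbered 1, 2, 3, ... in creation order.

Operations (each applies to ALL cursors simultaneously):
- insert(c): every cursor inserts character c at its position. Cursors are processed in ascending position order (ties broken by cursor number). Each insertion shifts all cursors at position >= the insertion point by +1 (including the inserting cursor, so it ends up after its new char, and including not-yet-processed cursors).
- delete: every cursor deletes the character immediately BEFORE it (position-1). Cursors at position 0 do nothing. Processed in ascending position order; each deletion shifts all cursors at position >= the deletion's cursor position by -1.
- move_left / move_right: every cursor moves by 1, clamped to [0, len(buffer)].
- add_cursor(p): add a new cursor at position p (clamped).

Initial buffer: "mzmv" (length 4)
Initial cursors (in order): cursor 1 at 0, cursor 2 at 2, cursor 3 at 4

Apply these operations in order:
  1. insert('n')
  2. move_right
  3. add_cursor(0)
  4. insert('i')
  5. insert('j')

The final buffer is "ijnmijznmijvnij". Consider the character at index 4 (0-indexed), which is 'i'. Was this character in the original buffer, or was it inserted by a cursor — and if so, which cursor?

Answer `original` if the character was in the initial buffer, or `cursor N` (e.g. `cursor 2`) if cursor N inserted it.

Answer: cursor 1

Derivation:
After op 1 (insert('n')): buffer="nmznmvn" (len 7), cursors c1@1 c2@4 c3@7, authorship 1..2..3
After op 2 (move_right): buffer="nmznmvn" (len 7), cursors c1@2 c2@5 c3@7, authorship 1..2..3
After op 3 (add_cursor(0)): buffer="nmznmvn" (len 7), cursors c4@0 c1@2 c2@5 c3@7, authorship 1..2..3
After op 4 (insert('i')): buffer="inmiznmivni" (len 11), cursors c4@1 c1@4 c2@8 c3@11, authorship 41.1.2.2.33
After op 5 (insert('j')): buffer="ijnmijznmijvnij" (len 15), cursors c4@2 c1@6 c2@11 c3@15, authorship 441.11.2.22.333
Authorship (.=original, N=cursor N): 4 4 1 . 1 1 . 2 . 2 2 . 3 3 3
Index 4: author = 1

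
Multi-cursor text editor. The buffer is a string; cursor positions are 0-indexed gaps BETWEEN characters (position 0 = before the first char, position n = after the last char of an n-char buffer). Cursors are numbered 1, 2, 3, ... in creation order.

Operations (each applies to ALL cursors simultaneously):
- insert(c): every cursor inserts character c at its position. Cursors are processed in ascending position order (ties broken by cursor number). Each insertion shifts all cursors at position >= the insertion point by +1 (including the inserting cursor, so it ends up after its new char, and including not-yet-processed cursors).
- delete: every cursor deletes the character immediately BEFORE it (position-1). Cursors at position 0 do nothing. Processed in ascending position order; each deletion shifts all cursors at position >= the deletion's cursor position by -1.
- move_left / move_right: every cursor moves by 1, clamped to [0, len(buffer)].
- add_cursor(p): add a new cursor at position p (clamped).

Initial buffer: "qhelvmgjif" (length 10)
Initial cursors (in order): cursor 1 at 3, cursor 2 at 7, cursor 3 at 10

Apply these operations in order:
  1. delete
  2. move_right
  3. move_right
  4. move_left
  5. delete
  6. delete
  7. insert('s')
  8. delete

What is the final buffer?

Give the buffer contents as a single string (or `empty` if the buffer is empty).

Answer: i

Derivation:
After op 1 (delete): buffer="qhlvmji" (len 7), cursors c1@2 c2@5 c3@7, authorship .......
After op 2 (move_right): buffer="qhlvmji" (len 7), cursors c1@3 c2@6 c3@7, authorship .......
After op 3 (move_right): buffer="qhlvmji" (len 7), cursors c1@4 c2@7 c3@7, authorship .......
After op 4 (move_left): buffer="qhlvmji" (len 7), cursors c1@3 c2@6 c3@6, authorship .......
After op 5 (delete): buffer="qhvi" (len 4), cursors c1@2 c2@3 c3@3, authorship ....
After op 6 (delete): buffer="i" (len 1), cursors c1@0 c2@0 c3@0, authorship .
After op 7 (insert('s')): buffer="sssi" (len 4), cursors c1@3 c2@3 c3@3, authorship 123.
After op 8 (delete): buffer="i" (len 1), cursors c1@0 c2@0 c3@0, authorship .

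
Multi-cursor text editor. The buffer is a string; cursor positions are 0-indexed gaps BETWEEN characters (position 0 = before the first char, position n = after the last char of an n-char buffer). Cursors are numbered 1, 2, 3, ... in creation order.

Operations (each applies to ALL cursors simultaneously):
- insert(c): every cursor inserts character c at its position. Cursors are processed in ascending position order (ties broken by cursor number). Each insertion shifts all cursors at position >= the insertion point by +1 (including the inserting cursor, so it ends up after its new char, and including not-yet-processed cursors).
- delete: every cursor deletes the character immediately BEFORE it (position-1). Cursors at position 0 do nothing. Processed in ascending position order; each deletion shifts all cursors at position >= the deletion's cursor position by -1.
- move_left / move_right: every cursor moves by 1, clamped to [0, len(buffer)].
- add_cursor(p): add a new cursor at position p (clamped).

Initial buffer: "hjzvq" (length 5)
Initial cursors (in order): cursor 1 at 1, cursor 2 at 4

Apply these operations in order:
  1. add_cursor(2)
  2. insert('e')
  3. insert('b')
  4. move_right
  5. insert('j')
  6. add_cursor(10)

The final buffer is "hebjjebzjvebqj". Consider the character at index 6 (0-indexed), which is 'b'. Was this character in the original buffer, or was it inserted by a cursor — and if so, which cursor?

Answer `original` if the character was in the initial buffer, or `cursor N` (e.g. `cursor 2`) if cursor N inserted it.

After op 1 (add_cursor(2)): buffer="hjzvq" (len 5), cursors c1@1 c3@2 c2@4, authorship .....
After op 2 (insert('e')): buffer="hejezveq" (len 8), cursors c1@2 c3@4 c2@7, authorship .1.3..2.
After op 3 (insert('b')): buffer="hebjebzvebq" (len 11), cursors c1@3 c3@6 c2@10, authorship .11.33..22.
After op 4 (move_right): buffer="hebjebzvebq" (len 11), cursors c1@4 c3@7 c2@11, authorship .11.33..22.
After op 5 (insert('j')): buffer="hebjjebzjvebqj" (len 14), cursors c1@5 c3@9 c2@14, authorship .11.133.3.22.2
After op 6 (add_cursor(10)): buffer="hebjjebzjvebqj" (len 14), cursors c1@5 c3@9 c4@10 c2@14, authorship .11.133.3.22.2
Authorship (.=original, N=cursor N): . 1 1 . 1 3 3 . 3 . 2 2 . 2
Index 6: author = 3

Answer: cursor 3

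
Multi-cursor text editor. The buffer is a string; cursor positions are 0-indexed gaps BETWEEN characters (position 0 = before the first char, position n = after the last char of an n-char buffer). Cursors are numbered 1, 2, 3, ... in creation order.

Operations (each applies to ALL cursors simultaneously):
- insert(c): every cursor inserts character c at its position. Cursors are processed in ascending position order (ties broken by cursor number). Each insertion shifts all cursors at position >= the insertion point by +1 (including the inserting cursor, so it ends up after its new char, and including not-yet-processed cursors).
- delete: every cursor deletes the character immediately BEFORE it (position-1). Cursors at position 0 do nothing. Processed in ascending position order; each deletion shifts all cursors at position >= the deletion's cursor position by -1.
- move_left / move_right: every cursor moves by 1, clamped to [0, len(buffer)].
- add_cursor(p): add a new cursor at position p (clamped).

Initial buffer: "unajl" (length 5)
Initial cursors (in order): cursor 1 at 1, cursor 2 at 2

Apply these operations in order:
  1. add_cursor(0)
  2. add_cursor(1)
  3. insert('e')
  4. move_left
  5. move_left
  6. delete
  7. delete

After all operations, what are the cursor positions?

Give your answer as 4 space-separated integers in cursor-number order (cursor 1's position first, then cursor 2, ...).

Answer: 0 0 0 0

Derivation:
After op 1 (add_cursor(0)): buffer="unajl" (len 5), cursors c3@0 c1@1 c2@2, authorship .....
After op 2 (add_cursor(1)): buffer="unajl" (len 5), cursors c3@0 c1@1 c4@1 c2@2, authorship .....
After op 3 (insert('e')): buffer="eueeneajl" (len 9), cursors c3@1 c1@4 c4@4 c2@6, authorship 3.14.2...
After op 4 (move_left): buffer="eueeneajl" (len 9), cursors c3@0 c1@3 c4@3 c2@5, authorship 3.14.2...
After op 5 (move_left): buffer="eueeneajl" (len 9), cursors c3@0 c1@2 c4@2 c2@4, authorship 3.14.2...
After op 6 (delete): buffer="eneajl" (len 6), cursors c1@0 c3@0 c4@0 c2@1, authorship 1.2...
After op 7 (delete): buffer="neajl" (len 5), cursors c1@0 c2@0 c3@0 c4@0, authorship .2...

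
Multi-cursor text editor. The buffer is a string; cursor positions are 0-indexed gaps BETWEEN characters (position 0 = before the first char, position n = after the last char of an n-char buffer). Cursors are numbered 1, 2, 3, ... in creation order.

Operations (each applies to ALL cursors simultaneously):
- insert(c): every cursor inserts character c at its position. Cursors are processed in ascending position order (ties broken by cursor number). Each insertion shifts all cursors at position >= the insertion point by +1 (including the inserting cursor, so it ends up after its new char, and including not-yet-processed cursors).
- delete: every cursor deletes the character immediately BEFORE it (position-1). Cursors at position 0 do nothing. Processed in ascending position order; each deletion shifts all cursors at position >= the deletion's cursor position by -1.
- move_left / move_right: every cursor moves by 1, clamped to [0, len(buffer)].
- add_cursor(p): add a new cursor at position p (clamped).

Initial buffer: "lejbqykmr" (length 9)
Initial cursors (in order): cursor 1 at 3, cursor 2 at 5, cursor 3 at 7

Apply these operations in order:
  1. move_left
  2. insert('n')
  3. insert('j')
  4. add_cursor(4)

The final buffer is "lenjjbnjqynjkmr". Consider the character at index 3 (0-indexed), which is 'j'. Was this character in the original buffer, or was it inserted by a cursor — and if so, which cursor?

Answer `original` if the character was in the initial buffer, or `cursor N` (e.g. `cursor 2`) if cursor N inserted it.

After op 1 (move_left): buffer="lejbqykmr" (len 9), cursors c1@2 c2@4 c3@6, authorship .........
After op 2 (insert('n')): buffer="lenjbnqynkmr" (len 12), cursors c1@3 c2@6 c3@9, authorship ..1..2..3...
After op 3 (insert('j')): buffer="lenjjbnjqynjkmr" (len 15), cursors c1@4 c2@8 c3@12, authorship ..11..22..33...
After op 4 (add_cursor(4)): buffer="lenjjbnjqynjkmr" (len 15), cursors c1@4 c4@4 c2@8 c3@12, authorship ..11..22..33...
Authorship (.=original, N=cursor N): . . 1 1 . . 2 2 . . 3 3 . . .
Index 3: author = 1

Answer: cursor 1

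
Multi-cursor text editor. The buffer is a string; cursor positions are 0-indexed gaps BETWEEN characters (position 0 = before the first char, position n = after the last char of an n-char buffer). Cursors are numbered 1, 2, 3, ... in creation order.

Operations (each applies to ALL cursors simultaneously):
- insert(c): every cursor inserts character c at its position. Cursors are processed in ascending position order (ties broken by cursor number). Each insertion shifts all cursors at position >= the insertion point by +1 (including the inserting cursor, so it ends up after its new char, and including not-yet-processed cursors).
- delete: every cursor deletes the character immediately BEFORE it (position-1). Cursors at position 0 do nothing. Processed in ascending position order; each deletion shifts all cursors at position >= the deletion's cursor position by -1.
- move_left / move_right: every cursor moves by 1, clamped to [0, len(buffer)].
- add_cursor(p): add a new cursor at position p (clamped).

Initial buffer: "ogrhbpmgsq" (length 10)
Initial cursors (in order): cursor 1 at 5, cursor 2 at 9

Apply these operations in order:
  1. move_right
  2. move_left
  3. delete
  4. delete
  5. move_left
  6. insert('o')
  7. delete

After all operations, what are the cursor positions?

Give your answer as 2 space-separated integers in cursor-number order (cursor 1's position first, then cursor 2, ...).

After op 1 (move_right): buffer="ogrhbpmgsq" (len 10), cursors c1@6 c2@10, authorship ..........
After op 2 (move_left): buffer="ogrhbpmgsq" (len 10), cursors c1@5 c2@9, authorship ..........
After op 3 (delete): buffer="ogrhpmgq" (len 8), cursors c1@4 c2@7, authorship ........
After op 4 (delete): buffer="ogrpmq" (len 6), cursors c1@3 c2@5, authorship ......
After op 5 (move_left): buffer="ogrpmq" (len 6), cursors c1@2 c2@4, authorship ......
After op 6 (insert('o')): buffer="ogorpomq" (len 8), cursors c1@3 c2@6, authorship ..1..2..
After op 7 (delete): buffer="ogrpmq" (len 6), cursors c1@2 c2@4, authorship ......

Answer: 2 4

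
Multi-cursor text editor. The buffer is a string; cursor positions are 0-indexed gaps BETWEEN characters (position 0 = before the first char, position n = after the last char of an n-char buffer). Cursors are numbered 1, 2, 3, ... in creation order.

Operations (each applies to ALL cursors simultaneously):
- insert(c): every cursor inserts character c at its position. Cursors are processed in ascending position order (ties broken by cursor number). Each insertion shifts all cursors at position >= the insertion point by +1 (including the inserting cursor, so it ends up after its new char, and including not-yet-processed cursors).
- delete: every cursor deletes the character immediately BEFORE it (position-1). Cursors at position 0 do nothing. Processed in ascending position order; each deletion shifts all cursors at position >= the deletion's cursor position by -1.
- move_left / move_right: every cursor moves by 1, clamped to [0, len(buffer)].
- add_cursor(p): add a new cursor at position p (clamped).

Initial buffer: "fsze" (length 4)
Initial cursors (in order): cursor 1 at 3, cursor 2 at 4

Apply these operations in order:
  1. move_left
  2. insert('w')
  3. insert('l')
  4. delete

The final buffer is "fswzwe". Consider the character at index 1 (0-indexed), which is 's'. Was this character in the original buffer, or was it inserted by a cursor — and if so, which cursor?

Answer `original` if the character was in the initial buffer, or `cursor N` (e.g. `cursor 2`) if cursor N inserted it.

After op 1 (move_left): buffer="fsze" (len 4), cursors c1@2 c2@3, authorship ....
After op 2 (insert('w')): buffer="fswzwe" (len 6), cursors c1@3 c2@5, authorship ..1.2.
After op 3 (insert('l')): buffer="fswlzwle" (len 8), cursors c1@4 c2@7, authorship ..11.22.
After op 4 (delete): buffer="fswzwe" (len 6), cursors c1@3 c2@5, authorship ..1.2.
Authorship (.=original, N=cursor N): . . 1 . 2 .
Index 1: author = original

Answer: original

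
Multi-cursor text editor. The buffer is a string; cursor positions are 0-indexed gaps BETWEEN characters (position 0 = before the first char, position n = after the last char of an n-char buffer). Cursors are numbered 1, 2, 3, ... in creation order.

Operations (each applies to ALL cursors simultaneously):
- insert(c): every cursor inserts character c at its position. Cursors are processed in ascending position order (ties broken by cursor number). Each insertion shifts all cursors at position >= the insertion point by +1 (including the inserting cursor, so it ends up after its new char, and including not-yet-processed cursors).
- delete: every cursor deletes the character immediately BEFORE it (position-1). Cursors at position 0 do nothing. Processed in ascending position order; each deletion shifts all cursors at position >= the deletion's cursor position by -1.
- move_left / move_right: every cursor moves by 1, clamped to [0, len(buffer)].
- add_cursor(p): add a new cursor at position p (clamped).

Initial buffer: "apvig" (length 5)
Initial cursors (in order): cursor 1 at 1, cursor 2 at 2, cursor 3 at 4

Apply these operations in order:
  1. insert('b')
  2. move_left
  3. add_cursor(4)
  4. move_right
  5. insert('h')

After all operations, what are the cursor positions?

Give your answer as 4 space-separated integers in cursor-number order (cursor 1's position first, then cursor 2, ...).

Answer: 3 6 11 8

Derivation:
After op 1 (insert('b')): buffer="abpbvibg" (len 8), cursors c1@2 c2@4 c3@7, authorship .1.2..3.
After op 2 (move_left): buffer="abpbvibg" (len 8), cursors c1@1 c2@3 c3@6, authorship .1.2..3.
After op 3 (add_cursor(4)): buffer="abpbvibg" (len 8), cursors c1@1 c2@3 c4@4 c3@6, authorship .1.2..3.
After op 4 (move_right): buffer="abpbvibg" (len 8), cursors c1@2 c2@4 c4@5 c3@7, authorship .1.2..3.
After op 5 (insert('h')): buffer="abhpbhvhibhg" (len 12), cursors c1@3 c2@6 c4@8 c3@11, authorship .11.22.4.33.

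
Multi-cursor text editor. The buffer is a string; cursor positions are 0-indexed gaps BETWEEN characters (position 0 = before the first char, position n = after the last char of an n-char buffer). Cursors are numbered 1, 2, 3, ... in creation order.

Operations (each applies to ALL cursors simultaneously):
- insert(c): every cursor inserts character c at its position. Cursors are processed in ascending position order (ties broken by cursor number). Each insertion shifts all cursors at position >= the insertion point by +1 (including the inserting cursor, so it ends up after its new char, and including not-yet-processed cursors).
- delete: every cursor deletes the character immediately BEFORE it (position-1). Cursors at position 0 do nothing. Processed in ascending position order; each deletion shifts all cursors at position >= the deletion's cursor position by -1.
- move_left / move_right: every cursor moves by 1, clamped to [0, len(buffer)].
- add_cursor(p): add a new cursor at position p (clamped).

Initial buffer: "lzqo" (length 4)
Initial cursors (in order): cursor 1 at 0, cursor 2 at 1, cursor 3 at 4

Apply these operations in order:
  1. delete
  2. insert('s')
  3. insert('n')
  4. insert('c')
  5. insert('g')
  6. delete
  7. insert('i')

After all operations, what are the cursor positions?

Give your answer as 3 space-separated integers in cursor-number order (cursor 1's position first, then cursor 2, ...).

Answer: 8 8 14

Derivation:
After op 1 (delete): buffer="zq" (len 2), cursors c1@0 c2@0 c3@2, authorship ..
After op 2 (insert('s')): buffer="sszqs" (len 5), cursors c1@2 c2@2 c3@5, authorship 12..3
After op 3 (insert('n')): buffer="ssnnzqsn" (len 8), cursors c1@4 c2@4 c3@8, authorship 1212..33
After op 4 (insert('c')): buffer="ssnncczqsnc" (len 11), cursors c1@6 c2@6 c3@11, authorship 121212..333
After op 5 (insert('g')): buffer="ssnnccggzqsncg" (len 14), cursors c1@8 c2@8 c3@14, authorship 12121212..3333
After op 6 (delete): buffer="ssnncczqsnc" (len 11), cursors c1@6 c2@6 c3@11, authorship 121212..333
After op 7 (insert('i')): buffer="ssnncciizqsnci" (len 14), cursors c1@8 c2@8 c3@14, authorship 12121212..3333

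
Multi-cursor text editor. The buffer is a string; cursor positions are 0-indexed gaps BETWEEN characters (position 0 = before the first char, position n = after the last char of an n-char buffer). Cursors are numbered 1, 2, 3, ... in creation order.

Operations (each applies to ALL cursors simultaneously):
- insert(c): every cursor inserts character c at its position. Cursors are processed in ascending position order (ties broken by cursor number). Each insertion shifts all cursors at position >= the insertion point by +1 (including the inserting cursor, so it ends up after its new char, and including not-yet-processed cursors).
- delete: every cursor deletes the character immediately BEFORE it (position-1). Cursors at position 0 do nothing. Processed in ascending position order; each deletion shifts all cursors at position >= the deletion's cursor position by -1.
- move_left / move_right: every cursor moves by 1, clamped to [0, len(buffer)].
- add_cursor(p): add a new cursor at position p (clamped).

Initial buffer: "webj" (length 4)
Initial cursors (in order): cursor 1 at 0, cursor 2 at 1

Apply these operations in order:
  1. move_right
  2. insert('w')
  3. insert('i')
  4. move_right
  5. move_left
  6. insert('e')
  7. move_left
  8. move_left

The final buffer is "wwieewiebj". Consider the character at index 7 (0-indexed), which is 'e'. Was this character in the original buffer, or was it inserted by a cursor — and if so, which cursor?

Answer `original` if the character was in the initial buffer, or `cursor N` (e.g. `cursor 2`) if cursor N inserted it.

Answer: cursor 2

Derivation:
After op 1 (move_right): buffer="webj" (len 4), cursors c1@1 c2@2, authorship ....
After op 2 (insert('w')): buffer="wwewbj" (len 6), cursors c1@2 c2@4, authorship .1.2..
After op 3 (insert('i')): buffer="wwiewibj" (len 8), cursors c1@3 c2@6, authorship .11.22..
After op 4 (move_right): buffer="wwiewibj" (len 8), cursors c1@4 c2@7, authorship .11.22..
After op 5 (move_left): buffer="wwiewibj" (len 8), cursors c1@3 c2@6, authorship .11.22..
After op 6 (insert('e')): buffer="wwieewiebj" (len 10), cursors c1@4 c2@8, authorship .111.222..
After op 7 (move_left): buffer="wwieewiebj" (len 10), cursors c1@3 c2@7, authorship .111.222..
After op 8 (move_left): buffer="wwieewiebj" (len 10), cursors c1@2 c2@6, authorship .111.222..
Authorship (.=original, N=cursor N): . 1 1 1 . 2 2 2 . .
Index 7: author = 2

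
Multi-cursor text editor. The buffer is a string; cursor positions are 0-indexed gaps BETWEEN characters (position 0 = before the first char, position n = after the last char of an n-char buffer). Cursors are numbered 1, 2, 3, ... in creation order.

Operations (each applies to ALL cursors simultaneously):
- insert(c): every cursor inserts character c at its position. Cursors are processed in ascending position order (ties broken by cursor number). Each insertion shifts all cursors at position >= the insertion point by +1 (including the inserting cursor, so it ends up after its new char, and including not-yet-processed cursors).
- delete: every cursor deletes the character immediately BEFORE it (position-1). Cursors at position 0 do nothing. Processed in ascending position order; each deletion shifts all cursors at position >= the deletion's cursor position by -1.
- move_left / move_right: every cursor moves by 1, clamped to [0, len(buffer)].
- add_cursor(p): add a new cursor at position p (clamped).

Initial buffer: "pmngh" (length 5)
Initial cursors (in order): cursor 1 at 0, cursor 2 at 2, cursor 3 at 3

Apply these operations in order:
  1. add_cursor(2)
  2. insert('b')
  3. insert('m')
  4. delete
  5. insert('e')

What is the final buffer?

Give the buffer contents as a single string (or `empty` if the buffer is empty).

Answer: bepmbbeenbegh

Derivation:
After op 1 (add_cursor(2)): buffer="pmngh" (len 5), cursors c1@0 c2@2 c4@2 c3@3, authorship .....
After op 2 (insert('b')): buffer="bpmbbnbgh" (len 9), cursors c1@1 c2@5 c4@5 c3@7, authorship 1..24.3..
After op 3 (insert('m')): buffer="bmpmbbmmnbmgh" (len 13), cursors c1@2 c2@8 c4@8 c3@11, authorship 11..2424.33..
After op 4 (delete): buffer="bpmbbnbgh" (len 9), cursors c1@1 c2@5 c4@5 c3@7, authorship 1..24.3..
After op 5 (insert('e')): buffer="bepmbbeenbegh" (len 13), cursors c1@2 c2@8 c4@8 c3@11, authorship 11..2424.33..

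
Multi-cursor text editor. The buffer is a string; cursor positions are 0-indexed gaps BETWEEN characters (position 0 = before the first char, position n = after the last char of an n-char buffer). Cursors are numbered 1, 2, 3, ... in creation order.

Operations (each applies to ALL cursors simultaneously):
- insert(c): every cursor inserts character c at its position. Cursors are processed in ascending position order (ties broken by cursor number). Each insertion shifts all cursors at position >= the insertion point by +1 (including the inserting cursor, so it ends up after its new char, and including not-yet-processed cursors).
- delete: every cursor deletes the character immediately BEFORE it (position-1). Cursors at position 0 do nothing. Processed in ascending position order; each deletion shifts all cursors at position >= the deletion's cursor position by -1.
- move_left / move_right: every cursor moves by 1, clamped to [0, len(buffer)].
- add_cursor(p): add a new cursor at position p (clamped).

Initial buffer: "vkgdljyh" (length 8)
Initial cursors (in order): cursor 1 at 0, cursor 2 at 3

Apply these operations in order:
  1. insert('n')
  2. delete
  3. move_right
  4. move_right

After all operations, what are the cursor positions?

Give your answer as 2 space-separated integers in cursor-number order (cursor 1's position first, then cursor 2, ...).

Answer: 2 5

Derivation:
After op 1 (insert('n')): buffer="nvkgndljyh" (len 10), cursors c1@1 c2@5, authorship 1...2.....
After op 2 (delete): buffer="vkgdljyh" (len 8), cursors c1@0 c2@3, authorship ........
After op 3 (move_right): buffer="vkgdljyh" (len 8), cursors c1@1 c2@4, authorship ........
After op 4 (move_right): buffer="vkgdljyh" (len 8), cursors c1@2 c2@5, authorship ........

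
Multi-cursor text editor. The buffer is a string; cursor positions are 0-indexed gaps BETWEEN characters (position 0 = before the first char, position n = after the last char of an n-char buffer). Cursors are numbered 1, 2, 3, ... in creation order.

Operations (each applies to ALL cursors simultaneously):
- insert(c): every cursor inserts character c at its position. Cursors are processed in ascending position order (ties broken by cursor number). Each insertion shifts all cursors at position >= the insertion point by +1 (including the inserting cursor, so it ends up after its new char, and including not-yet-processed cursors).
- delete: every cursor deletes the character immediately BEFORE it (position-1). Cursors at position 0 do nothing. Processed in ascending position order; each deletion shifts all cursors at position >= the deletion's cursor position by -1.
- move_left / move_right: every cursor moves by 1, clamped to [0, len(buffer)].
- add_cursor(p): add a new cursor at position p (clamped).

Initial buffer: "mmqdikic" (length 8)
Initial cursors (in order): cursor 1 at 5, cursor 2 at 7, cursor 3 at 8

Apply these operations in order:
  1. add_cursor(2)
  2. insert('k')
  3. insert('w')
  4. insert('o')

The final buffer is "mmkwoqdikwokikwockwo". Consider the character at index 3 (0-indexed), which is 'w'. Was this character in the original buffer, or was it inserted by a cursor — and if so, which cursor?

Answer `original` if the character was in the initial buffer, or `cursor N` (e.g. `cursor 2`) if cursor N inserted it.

After op 1 (add_cursor(2)): buffer="mmqdikic" (len 8), cursors c4@2 c1@5 c2@7 c3@8, authorship ........
After op 2 (insert('k')): buffer="mmkqdikkikck" (len 12), cursors c4@3 c1@7 c2@10 c3@12, authorship ..4...1..2.3
After op 3 (insert('w')): buffer="mmkwqdikwkikwckw" (len 16), cursors c4@4 c1@9 c2@13 c3@16, authorship ..44...11..22.33
After op 4 (insert('o')): buffer="mmkwoqdikwokikwockwo" (len 20), cursors c4@5 c1@11 c2@16 c3@20, authorship ..444...111..222.333
Authorship (.=original, N=cursor N): . . 4 4 4 . . . 1 1 1 . . 2 2 2 . 3 3 3
Index 3: author = 4

Answer: cursor 4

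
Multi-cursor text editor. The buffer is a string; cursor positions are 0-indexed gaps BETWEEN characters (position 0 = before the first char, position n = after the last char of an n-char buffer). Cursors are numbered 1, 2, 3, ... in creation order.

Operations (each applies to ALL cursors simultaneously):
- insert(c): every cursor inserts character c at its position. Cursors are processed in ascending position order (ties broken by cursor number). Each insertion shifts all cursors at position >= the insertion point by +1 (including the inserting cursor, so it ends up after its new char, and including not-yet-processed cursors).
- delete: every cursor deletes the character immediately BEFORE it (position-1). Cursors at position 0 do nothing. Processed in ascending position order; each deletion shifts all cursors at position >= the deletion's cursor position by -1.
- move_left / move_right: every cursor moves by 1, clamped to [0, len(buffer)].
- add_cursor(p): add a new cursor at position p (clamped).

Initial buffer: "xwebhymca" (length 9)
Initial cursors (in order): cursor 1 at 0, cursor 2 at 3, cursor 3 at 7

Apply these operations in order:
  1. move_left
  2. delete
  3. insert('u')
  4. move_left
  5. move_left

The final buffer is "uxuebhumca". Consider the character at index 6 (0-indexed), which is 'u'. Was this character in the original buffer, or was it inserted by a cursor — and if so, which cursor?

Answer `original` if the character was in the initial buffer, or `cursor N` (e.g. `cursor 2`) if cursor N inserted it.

Answer: cursor 3

Derivation:
After op 1 (move_left): buffer="xwebhymca" (len 9), cursors c1@0 c2@2 c3@6, authorship .........
After op 2 (delete): buffer="xebhmca" (len 7), cursors c1@0 c2@1 c3@4, authorship .......
After op 3 (insert('u')): buffer="uxuebhumca" (len 10), cursors c1@1 c2@3 c3@7, authorship 1.2...3...
After op 4 (move_left): buffer="uxuebhumca" (len 10), cursors c1@0 c2@2 c3@6, authorship 1.2...3...
After op 5 (move_left): buffer="uxuebhumca" (len 10), cursors c1@0 c2@1 c3@5, authorship 1.2...3...
Authorship (.=original, N=cursor N): 1 . 2 . . . 3 . . .
Index 6: author = 3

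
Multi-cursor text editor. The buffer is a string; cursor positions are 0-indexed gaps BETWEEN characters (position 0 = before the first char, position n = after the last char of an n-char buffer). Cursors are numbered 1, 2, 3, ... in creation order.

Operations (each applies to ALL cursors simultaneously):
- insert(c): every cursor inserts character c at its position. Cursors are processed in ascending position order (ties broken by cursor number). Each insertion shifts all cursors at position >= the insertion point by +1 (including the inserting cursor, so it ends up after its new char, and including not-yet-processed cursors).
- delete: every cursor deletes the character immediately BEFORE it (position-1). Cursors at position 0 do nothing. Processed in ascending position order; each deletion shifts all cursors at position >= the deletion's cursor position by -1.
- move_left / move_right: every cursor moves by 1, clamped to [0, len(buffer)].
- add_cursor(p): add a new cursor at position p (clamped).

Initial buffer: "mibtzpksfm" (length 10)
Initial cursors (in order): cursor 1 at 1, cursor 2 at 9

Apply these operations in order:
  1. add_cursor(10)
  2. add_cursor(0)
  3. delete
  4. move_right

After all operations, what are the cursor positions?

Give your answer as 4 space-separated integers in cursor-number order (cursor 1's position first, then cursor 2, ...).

Answer: 1 7 7 1

Derivation:
After op 1 (add_cursor(10)): buffer="mibtzpksfm" (len 10), cursors c1@1 c2@9 c3@10, authorship ..........
After op 2 (add_cursor(0)): buffer="mibtzpksfm" (len 10), cursors c4@0 c1@1 c2@9 c3@10, authorship ..........
After op 3 (delete): buffer="ibtzpks" (len 7), cursors c1@0 c4@0 c2@7 c3@7, authorship .......
After op 4 (move_right): buffer="ibtzpks" (len 7), cursors c1@1 c4@1 c2@7 c3@7, authorship .......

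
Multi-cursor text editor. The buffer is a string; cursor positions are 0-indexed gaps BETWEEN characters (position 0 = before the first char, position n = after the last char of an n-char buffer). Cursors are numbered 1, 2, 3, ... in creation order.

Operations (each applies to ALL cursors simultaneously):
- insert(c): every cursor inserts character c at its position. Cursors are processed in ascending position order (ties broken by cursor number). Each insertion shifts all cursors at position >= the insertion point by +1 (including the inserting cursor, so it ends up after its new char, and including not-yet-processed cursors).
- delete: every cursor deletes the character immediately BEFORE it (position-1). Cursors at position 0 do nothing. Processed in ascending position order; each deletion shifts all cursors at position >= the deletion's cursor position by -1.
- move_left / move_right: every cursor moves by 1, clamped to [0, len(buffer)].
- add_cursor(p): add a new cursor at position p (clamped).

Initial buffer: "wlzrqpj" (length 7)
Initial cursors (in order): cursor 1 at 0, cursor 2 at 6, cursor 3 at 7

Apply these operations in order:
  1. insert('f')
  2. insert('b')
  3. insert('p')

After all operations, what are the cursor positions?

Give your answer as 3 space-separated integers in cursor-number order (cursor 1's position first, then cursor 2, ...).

After op 1 (insert('f')): buffer="fwlzrqpfjf" (len 10), cursors c1@1 c2@8 c3@10, authorship 1......2.3
After op 2 (insert('b')): buffer="fbwlzrqpfbjfb" (len 13), cursors c1@2 c2@10 c3@13, authorship 11......22.33
After op 3 (insert('p')): buffer="fbpwlzrqpfbpjfbp" (len 16), cursors c1@3 c2@12 c3@16, authorship 111......222.333

Answer: 3 12 16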